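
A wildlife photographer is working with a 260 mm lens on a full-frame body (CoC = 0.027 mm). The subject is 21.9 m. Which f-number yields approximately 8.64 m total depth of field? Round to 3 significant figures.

Write h = H − f = f²/(N·c). The thin-lens limits are Dn = s·h/(h + (s−f)) and Df = s·h/(h − (s−f)), so DoF = Df − Dn = 2·s·(s−f)·h / (h² − (s−f)²).
That is a quadratic in h: DoF·h² − 2·s·(s−f)·h − DoF·(s−f)² = 0 ⇒ h = (s−f)·(s + √(s² + DoF²)) / DoF = 21640 × (21900 + √(21900² + 8640²)) / 8640 = 21640 × (21900 + 23542.7) / 8640 ≈ 113817 mm.
Then N = f²/(c·h) = 260² / (0.027 × 113817) = 67600 / 3073.1 ≈ 22.

f/22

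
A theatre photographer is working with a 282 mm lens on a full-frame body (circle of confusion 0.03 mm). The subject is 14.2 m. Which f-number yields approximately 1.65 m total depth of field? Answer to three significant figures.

f/11

Write h = H − f = f²/(N·c). The thin-lens limits are Dn = s·h/(h + (s−f)) and Df = s·h/(h − (s−f)), so DoF = Df − Dn = 2·s·(s−f)·h / (h² − (s−f)²).
That is a quadratic in h: DoF·h² − 2·s·(s−f)·h − DoF·(s−f)² = 0 ⇒ h = (s−f)·(s + √(s² + DoF²)) / DoF = 13918 × (14200 + √(14200² + 1650²)) / 1650 = 13918 × (14200 + 14295.5) / 1650 ≈ 240364 mm.
Then N = f²/(c·h) = 282² / (0.03 × 240364) = 79524 / 7210.9 ≈ 11.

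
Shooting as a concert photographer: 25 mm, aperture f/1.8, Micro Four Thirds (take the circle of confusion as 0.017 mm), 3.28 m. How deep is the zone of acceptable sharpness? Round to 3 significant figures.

1.07 m

Hyperfocal distance H = f²/(N·c) + f = 25²/(1.8 × 0.017) + 25 = 625/0.0306 + 25 ≈ 20449.8 mm ≈ 20.45 m.
Near limit Dn = s·(H − f)/(H + s − 2f) = 3280 × (20449.8 − 25) / (20449.8 + 3280 − 2 × 25) = 3280 × 20424.8 / 23679.8 ≈ 2829.1 mm.
Far limit Df = s·(H − f)/(H − s) = 3280 × (20449.8 − 25) / (20449.8 − 3280) = 3280 × 20424.8 / 17169.8 ≈ 3901.8 mm.
Depth of field = Df − Dn = 3901.8 − 2829.1 ≈ 1072.7 mm ≈ 1.07 m.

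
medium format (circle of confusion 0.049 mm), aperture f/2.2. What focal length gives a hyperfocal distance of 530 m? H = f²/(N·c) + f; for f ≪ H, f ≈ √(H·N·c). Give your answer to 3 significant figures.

239 mm

From H = f²/(N·c) + f, with f ≪ H: f ≈ √(H·N·c) = √(530000 × 2.2 × 0.049) = √57134 ≈ 239.0 mm.
The +f correction barely moves this — solving exactly, f² + N·c·f − N·c·H = 0 ⇒ f = (−N·c + √((N·c)² + 4·N·c·H))/2 = (−0.1078 + √228536)/2 ≈ 238.97 mm, so f ≈ 239 mm.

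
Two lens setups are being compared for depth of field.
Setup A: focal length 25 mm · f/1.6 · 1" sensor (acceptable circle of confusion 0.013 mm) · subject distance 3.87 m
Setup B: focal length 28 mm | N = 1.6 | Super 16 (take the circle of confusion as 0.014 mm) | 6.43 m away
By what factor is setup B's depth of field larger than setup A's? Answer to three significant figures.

2.42

Setup A: H = 25²/(1.6×0.013) + 25 ≈ 30073.1 mm; DoF = Df − Dn = 4437.9 − 3431.0 ≈ 1006.9 mm.
Setup B: H = 28²/(1.6×0.014) + 28 ≈ 35028.0 mm; DoF = Df − Dn = 7869.4 − 5435.7 ≈ 2433.7 mm.
Ratio = 2433.7 / 1006.9 ≈ 2.42.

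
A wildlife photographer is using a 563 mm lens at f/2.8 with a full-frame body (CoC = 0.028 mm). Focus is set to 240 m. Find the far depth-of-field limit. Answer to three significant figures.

Hyperfocal distance H = f²/(N·c) + f = 563²/(2.8 × 0.028) + 563 = 316969/0.0784 + 563 ≈ 4043534.9 mm ≈ 4044 m.
Far limit Df = s·(H − f)/(H − s) = 240000 × (4043534.9 − 563) / (4043534.9 − 240000) = 240000 × 4042971.9 / 3803534.9 ≈ 255108 mm ≈ 255 m.

255 m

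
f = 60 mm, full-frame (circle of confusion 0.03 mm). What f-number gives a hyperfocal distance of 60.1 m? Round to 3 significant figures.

f/2.00

Rearrange H = f²/(N·c) + f for N: N = f² / ((H − f)·c).
N = 60² / ((60100 − 60) × 0.03) = 3600 / 1801 ≈ 2.00.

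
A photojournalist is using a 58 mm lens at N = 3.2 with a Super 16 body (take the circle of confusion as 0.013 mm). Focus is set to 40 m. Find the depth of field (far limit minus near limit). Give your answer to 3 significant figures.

52.3 m

Hyperfocal distance H = f²/(N·c) + f = 58²/(3.2 × 0.013) + 58 = 3364/0.0416 + 58 ≈ 80923.4 mm ≈ 80.92 m.
Near limit Dn = s·(H − f)/(H + s − 2f) = 40000 × (80923.4 − 58) / (80923.4 + 40000 − 2 × 58) = 40000 × 80865.4 / 120807.4 ≈ 26775 mm.
Far limit Df = s·(H − f)/(H − s) = 40000 × (80923.4 − 58) / (80923.4 − 40000) = 40000 × 80865.4 / 40923.4 ≈ 79041 mm.
Depth of field = Df − Dn = 79041 − 26775 ≈ 52266 mm ≈ 52.3 m.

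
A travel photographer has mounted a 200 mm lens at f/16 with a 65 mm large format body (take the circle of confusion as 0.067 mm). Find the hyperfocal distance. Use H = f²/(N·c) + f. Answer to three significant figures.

37.5 m

Hyperfocal distance H = f²/(N·c) + f = 200²/(16 × 0.067) + 200 = 40000/1.072 + 200 ≈ 37513.4 mm ≈ 37.5 m.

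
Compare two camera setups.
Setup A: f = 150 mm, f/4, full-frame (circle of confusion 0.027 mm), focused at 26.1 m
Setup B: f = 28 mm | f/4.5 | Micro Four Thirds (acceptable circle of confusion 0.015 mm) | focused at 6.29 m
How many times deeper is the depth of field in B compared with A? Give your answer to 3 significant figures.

1.45

Setup A: H = 150²/(4×0.027) + 150 ≈ 208483.3 mm; DoF = Df − Dn = 29813.6 − 23209.1 ≈ 6604.5 mm.
Setup B: H = 28²/(4.5×0.015) + 28 ≈ 11642.8 mm; DoF = Df − Dn = 13648.4 − 4086.7 ≈ 9561.7 mm.
Ratio = 9561.7 / 6604.5 ≈ 1.45.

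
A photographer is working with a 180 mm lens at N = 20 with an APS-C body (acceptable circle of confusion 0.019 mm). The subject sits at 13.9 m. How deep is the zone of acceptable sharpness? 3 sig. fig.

4.59 m

Hyperfocal distance H = f²/(N·c) + f = 180²/(20 × 0.019) + 180 = 32400/0.38 + 180 ≈ 85443.2 mm ≈ 85.44 m.
Near limit Dn = s·(H − f)/(H + s − 2f) = 13900 × (85443.2 − 180) / (85443.2 + 13900 − 2 × 180) = 13900 × 85263.2 / 98983.2 ≈ 11973.3 mm.
Far limit Df = s·(H − f)/(H − s) = 13900 × (85443.2 − 180) / (85443.2 − 13900) = 13900 × 85263.2 / 71543.2 ≈ 16565.6 mm.
Depth of field = Df − Dn = 16565.6 − 11973.3 ≈ 4592.3 mm ≈ 4.59 m.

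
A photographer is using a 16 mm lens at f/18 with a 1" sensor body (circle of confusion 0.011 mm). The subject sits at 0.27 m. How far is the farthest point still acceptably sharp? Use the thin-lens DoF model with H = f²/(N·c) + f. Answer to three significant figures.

Hyperfocal distance H = f²/(N·c) + f = 16²/(18 × 0.011) + 16 = 256/0.198 + 16 ≈ 1308.9 mm ≈ 1.309 m.
Far limit Df = s·(H − f)/(H − s) = 270 × (1308.9 − 16) / (1308.9 − 270) = 270 × 1292.9 / 1038.9 ≈ 336.01 mm.

336 mm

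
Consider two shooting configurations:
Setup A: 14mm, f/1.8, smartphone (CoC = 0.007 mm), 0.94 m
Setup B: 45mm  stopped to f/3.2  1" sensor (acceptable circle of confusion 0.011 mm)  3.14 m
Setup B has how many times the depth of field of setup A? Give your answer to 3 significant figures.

3.02

Setup A: H = 14²/(1.8×0.007) + 14 ≈ 15569.6 mm; DoF = Df − Dn = 999.50 − 887.19 ≈ 112.31 mm.
Setup B: H = 45²/(3.2×0.011) + 45 ≈ 57573.4 mm; DoF = Df − Dn = 3318.54 − 2979.69 ≈ 338.85 mm.
Ratio = 338.85 / 112.31 ≈ 3.02.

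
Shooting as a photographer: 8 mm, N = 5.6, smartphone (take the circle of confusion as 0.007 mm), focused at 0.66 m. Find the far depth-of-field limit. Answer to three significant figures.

1.10 m

Hyperfocal distance H = f²/(N·c) + f = 8²/(5.6 × 0.007) + 8 = 64/0.0392 + 8 ≈ 1640.7 mm ≈ 1.641 m.
Far limit Df = s·(H − f)/(H − s) = 660 × (1640.7 − 8) / (1640.7 − 660) = 660 × 1632.7 / 980.7 ≈ 1098.8 mm ≈ 1.10 m.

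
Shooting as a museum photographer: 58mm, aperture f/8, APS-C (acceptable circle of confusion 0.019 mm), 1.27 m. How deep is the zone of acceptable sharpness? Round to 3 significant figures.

Hyperfocal distance H = f²/(N·c) + f = 58²/(8 × 0.019) + 58 = 3364/0.152 + 58 ≈ 22189.6 mm ≈ 22.19 m.
Near limit Dn = s·(H − f)/(H + s − 2f) = 1270 × (22189.6 − 58) / (22189.6 + 1270 − 2 × 58) = 1270 × 22131.6 / 23343.6 ≈ 1204.06 mm.
Far limit Df = s·(H − f)/(H − s) = 1270 × (22189.6 − 58) / (22189.6 − 1270) = 1270 × 22131.6 / 20919.6 ≈ 1343.58 mm.
Depth of field = Df − Dn = 1343.58 − 1204.06 ≈ 139.52 mm.

140 mm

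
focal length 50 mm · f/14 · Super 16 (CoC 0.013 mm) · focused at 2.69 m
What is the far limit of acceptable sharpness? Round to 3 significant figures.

Hyperfocal distance H = f²/(N·c) + f = 50²/(14 × 0.013) + 50 = 2500/0.182 + 50 ≈ 13786.3 mm ≈ 13.79 m.
Far limit Df = s·(H − f)/(H − s) = 2690 × (13786.3 − 50) / (13786.3 − 2690) = 2690 × 13736.3 / 11096.3 ≈ 3330.0 mm ≈ 3.33 m.

3.33 m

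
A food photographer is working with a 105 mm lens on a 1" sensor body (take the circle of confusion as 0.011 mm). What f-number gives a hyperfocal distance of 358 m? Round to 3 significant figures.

f/2.80

Rearrange H = f²/(N·c) + f for N: N = f² / ((H − f)·c).
N = 105² / ((358000 − 105) × 0.011) = 11025 / 3937 ≈ 2.80.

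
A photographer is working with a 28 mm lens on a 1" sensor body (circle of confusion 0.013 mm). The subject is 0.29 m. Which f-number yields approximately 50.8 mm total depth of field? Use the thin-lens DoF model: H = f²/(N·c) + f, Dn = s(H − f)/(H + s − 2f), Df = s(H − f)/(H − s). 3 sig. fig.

f/20

Write h = H − f = f²/(N·c). The thin-lens limits are Dn = s·h/(h + (s−f)) and Df = s·h/(h − (s−f)), so DoF = Df − Dn = 2·s·(s−f)·h / (h² − (s−f)²).
That is a quadratic in h: DoF·h² − 2·s·(s−f)·h − DoF·(s−f)² = 0 ⇒ h = (s−f)·(s + √(s² + DoF²)) / DoF = 262 × (290 + √(290² + 50.8²)) / 50.8 = 262 × (290 + 294.416) / 50.8 ≈ 3014.1 mm.
Then N = f²/(c·h) = 28² / (0.013 × 3014.1) = 784 / 39.183 ≈ 20.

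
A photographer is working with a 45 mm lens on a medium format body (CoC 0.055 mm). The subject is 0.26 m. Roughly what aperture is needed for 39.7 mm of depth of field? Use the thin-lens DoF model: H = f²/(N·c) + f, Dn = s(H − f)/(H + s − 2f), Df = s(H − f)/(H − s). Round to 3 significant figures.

f/13

Write h = H − f = f²/(N·c). The thin-lens limits are Dn = s·h/(h + (s−f)) and Df = s·h/(h − (s−f)), so DoF = Df − Dn = 2·s·(s−f)·h / (h² − (s−f)²).
That is a quadratic in h: DoF·h² − 2·s·(s−f)·h − DoF·(s−f)² = 0 ⇒ h = (s−f)·(s + √(s² + DoF²)) / DoF = 215 × (260 + √(260² + 39.7²)) / 39.7 = 215 × (260 + 263.013) / 39.7 ≈ 2832.4 mm.
Then N = f²/(c·h) = 45² / (0.055 × 2832.4) = 2025 / 155.78 ≈ 13.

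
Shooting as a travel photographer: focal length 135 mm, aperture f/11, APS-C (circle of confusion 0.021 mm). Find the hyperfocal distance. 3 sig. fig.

Hyperfocal distance H = f²/(N·c) + f = 135²/(11 × 0.021) + 135 = 18225/0.231 + 135 ≈ 79031.1 mm ≈ 79.0 m.

79.0 m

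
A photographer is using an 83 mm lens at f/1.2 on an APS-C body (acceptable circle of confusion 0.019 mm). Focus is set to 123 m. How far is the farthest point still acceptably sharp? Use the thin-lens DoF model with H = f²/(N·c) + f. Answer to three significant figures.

Hyperfocal distance H = f²/(N·c) + f = 83²/(1.2 × 0.019) + 83 = 6889/0.0228 + 83 ≈ 302232.1 mm ≈ 302.2 m.
Far limit Df = s·(H − f)/(H − s) = 123000 × (302232.1 − 83) / (302232.1 − 123000) = 123000 × 302149.1 / 179232.1 ≈ 207353 mm ≈ 207 m.

207 m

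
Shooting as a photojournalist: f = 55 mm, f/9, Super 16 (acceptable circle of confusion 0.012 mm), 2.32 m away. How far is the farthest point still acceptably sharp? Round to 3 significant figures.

2.52 m

Hyperfocal distance H = f²/(N·c) + f = 55²/(9 × 0.012) + 55 = 3025/0.108 + 55 ≈ 28064.3 mm ≈ 28.06 m.
Far limit Df = s·(H − f)/(H − s) = 2320 × (28064.3 − 55) / (28064.3 − 2320) = 2320 × 28009.3 / 25744.3 ≈ 2524.1 mm ≈ 2.52 m.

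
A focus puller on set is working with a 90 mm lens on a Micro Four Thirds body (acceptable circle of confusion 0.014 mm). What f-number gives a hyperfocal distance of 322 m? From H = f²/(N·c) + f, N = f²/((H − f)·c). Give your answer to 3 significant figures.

Rearrange H = f²/(N·c) + f for N: N = f² / ((H − f)·c).
N = 90² / ((322000 − 90) × 0.014) = 8100 / 4507 ≈ 1.80.

f/1.80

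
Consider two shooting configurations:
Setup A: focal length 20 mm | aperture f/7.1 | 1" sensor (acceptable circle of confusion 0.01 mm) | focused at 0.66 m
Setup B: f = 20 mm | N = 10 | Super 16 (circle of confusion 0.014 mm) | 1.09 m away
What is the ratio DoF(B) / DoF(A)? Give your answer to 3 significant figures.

6.25

Setup A: H = 20²/(7.1×0.01) + 20 ≈ 5653.8 mm; DoF = Df − Dn = 744.58 − 592.67 ≈ 151.91 mm.
Setup B: H = 20²/(10×0.014) + 20 ≈ 2877.1 mm; DoF = Df − Dn = 1742.61 − 793.02 ≈ 949.59 mm.
Ratio = 949.59 / 151.91 ≈ 6.25.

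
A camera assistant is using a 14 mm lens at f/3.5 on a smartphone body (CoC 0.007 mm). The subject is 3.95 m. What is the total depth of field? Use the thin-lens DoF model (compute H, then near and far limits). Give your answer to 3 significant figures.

5.13 m

Hyperfocal distance H = f²/(N·c) + f = 14²/(3.5 × 0.007) + 14 = 196/0.0245 + 14 ≈ 8014.0 mm ≈ 8.014 m.
Near limit Dn = s·(H − f)/(H + s − 2f) = 3950 × (8014.0 − 14) / (8014.0 + 3950 − 2 × 14) = 3950 × 8000.0 / 11936.0 ≈ 2647.5 mm.
Far limit Df = s·(H − f)/(H − s) = 3950 × (8014.0 − 14) / (8014.0 − 3950) = 3950 × 8000.0 / 4064.0 ≈ 7775.6 mm.
Depth of field = Df − Dn = 7775.6 − 2647.5 ≈ 5128.1 mm ≈ 5.13 m.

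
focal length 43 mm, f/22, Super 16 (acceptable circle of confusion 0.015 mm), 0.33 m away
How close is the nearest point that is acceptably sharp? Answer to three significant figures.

Hyperfocal distance H = f²/(N·c) + f = 43²/(22 × 0.015) + 43 = 1849/0.33 + 43 ≈ 5646.0 mm ≈ 5.646 m.
Near limit Dn = s·(H − f)/(H + s − 2f) = 330 × (5646.0 − 43) / (5646.0 + 330 − 2 × 43) = 330 × 5603.0 / 5890.0 ≈ 313.92 mm.

314 mm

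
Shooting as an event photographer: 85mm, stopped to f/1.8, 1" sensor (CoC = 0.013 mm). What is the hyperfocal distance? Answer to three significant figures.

Hyperfocal distance H = f²/(N·c) + f = 85²/(1.8 × 0.013) + 85 = 7225/0.0234 + 85 ≈ 308845.7 mm ≈ 309 m.

309 m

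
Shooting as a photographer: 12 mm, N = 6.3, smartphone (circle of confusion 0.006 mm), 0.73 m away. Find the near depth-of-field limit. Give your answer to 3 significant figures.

Hyperfocal distance H = f²/(N·c) + f = 12²/(6.3 × 0.006) + 12 = 144/0.0378 + 12 ≈ 3821.5 mm ≈ 3.822 m.
Near limit Dn = s·(H − f)/(H + s − 2f) = 730 × (3821.5 − 12) / (3821.5 + 730 − 2 × 12) = 730 × 3809.5 / 4527.5 ≈ 614.23 mm ≈ 0.614 m.

0.614 m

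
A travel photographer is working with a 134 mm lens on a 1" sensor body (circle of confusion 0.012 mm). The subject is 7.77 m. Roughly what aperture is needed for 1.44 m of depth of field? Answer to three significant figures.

Write h = H − f = f²/(N·c). The thin-lens limits are Dn = s·h/(h + (s−f)) and Df = s·h/(h − (s−f)), so DoF = Df − Dn = 2·s·(s−f)·h / (h² − (s−f)²).
That is a quadratic in h: DoF·h² − 2·s·(s−f)·h − DoF·(s−f)² = 0 ⇒ h = (s−f)·(s + √(s² + DoF²)) / DoF = 7636 × (7770 + √(7770² + 1440²)) / 1440 = 7636 × (7770 + 7902.31) / 1440 ≈ 83107 mm.
Then N = f²/(c·h) = 134² / (0.012 × 83107) = 17956 / 997.28 ≈ 18.

f/18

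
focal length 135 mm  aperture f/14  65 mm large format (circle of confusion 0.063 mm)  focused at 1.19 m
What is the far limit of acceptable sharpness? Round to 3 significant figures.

Hyperfocal distance H = f²/(N·c) + f = 135²/(14 × 0.063) + 135 = 18225/0.882 + 135 ≈ 20798.3 mm ≈ 20.80 m.
Far limit Df = s·(H − f)/(H − s) = 1190 × (20798.3 − 135) / (20798.3 − 1190) = 1190 × 20663.3 / 19608.3 ≈ 1254.0 mm ≈ 1.25 m.

1.25 m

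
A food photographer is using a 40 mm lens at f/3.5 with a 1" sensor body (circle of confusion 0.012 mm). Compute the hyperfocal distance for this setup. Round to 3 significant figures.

Hyperfocal distance H = f²/(N·c) + f = 40²/(3.5 × 0.012) + 40 = 1600/0.042 + 40 ≈ 38135.2 mm ≈ 38.1 m.

38.1 m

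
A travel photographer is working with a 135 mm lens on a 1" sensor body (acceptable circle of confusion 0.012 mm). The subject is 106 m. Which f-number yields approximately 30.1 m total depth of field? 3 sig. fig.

f/2.00

Write h = H − f = f²/(N·c). The thin-lens limits are Dn = s·h/(h + (s−f)) and Df = s·h/(h − (s−f)), so DoF = Df − Dn = 2·s·(s−f)·h / (h² − (s−f)²).
That is a quadratic in h: DoF·h² − 2·s·(s−f)·h − DoF·(s−f)² = 0 ⇒ h = (s−f)·(s + √(s² + DoF²)) / DoF = 105865 × (106000 + √(106000² + 30100²)) / 30100 = 105865 × (106000 + 110191) / 30100 ≈ 760367 mm.
Then N = f²/(c·h) = 135² / (0.012 × 760367) = 18225 / 9124.4 ≈ 2.00.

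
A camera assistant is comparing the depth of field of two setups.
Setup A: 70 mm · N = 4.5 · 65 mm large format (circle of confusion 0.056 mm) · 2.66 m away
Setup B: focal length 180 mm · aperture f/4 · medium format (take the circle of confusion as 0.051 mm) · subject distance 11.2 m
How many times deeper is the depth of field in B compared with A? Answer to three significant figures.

2.16

Setup A: H = 70²/(4.5×0.056) + 70 ≈ 19514.4 mm; DoF = Df − Dn = 3068.76 − 2347.33 ≈ 721.43 mm.
Setup B: H = 180²/(4×0.051) + 180 ≈ 159003.5 mm; DoF = Df − Dn = 12035.1 − 10473.3 ≈ 1561.8 mm.
Ratio = 1561.8 / 721.43 ≈ 2.16.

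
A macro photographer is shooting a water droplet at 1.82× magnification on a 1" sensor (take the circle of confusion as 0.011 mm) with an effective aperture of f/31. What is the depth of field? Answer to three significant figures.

At magnification m, DoF ≈ 2·N_eff·c/m² = 2 × 31 × 0.011 / 1.82² = 0.682 / 3.312 ≈ 0.206 mm.

0.206 mm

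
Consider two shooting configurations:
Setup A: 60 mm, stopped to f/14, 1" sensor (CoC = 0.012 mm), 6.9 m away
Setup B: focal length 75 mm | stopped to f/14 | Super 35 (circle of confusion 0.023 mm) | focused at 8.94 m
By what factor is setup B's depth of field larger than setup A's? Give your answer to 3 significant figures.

Setup A: H = 60²/(14×0.012) + 60 ≈ 21488.6 mm; DoF = Df − Dn = 10135.1 − 5230.4 ≈ 4904.7 mm.
Setup B: H = 75²/(14×0.023) + 75 ≈ 17543.9 mm; DoF = Df − Dn = 18151 − 5930 ≈ 12221 mm.
Ratio = 12221 / 4904.7 ≈ 2.49.

2.49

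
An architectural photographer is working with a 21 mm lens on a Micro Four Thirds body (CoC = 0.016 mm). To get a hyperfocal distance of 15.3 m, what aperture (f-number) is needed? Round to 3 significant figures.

Rearrange H = f²/(N·c) + f for N: N = f² / ((H − f)·c).
N = 21² / ((15300 − 21) × 0.016) = 441 / 244.5 ≈ 1.80.

f/1.80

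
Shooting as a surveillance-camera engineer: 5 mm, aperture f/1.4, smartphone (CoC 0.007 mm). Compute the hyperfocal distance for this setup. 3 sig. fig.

2.56 m

Hyperfocal distance H = f²/(N·c) + f = 5²/(1.4 × 0.007) + 5 = 25/0.0098 + 5 ≈ 2556.0 mm ≈ 2.56 m.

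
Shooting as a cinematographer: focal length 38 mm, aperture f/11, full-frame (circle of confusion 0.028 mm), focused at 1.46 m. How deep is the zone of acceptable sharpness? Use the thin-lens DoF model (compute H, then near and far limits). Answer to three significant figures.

0.975 m

Hyperfocal distance H = f²/(N·c) + f = 38²/(11 × 0.028) + 38 = 1444/0.308 + 38 ≈ 4726.3 mm ≈ 4.726 m.
Near limit Dn = s·(H − f)/(H + s − 2f) = 1460 × (4726.3 − 38) / (4726.3 + 1460 − 2 × 38) = 1460 × 4688.3 / 6110.3 ≈ 1120.23 mm.
Far limit Df = s·(H − f)/(H − s) = 1460 × (4726.3 − 38) / (4726.3 − 1460) = 1460 × 4688.3 / 3266.3 ≈ 2095.62 mm.
Depth of field = Df − Dn = 2095.62 − 1120.23 ≈ 975.39 mm ≈ 0.975 m.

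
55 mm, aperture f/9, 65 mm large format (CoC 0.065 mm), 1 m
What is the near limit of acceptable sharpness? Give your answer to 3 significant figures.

0.845 m

Hyperfocal distance H = f²/(N·c) + f = 55²/(9 × 0.065) + 55 = 3025/0.585 + 55 ≈ 5225.9 mm ≈ 5.226 m.
Near limit Dn = s·(H − f)/(H + s − 2f) = 1000 × (5225.9 − 55) / (5225.9 + 1000 − 2 × 55) = 1000 × 5170.9 / 6115.9 ≈ 845.49 mm ≈ 0.845 m.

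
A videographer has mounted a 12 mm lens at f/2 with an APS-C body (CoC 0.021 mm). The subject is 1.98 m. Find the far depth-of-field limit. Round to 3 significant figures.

Hyperfocal distance H = f²/(N·c) + f = 12²/(2 × 0.021) + 12 = 144/0.042 + 12 ≈ 3440.6 mm ≈ 3.441 m.
Far limit Df = s·(H − f)/(H − s) = 1980 × (3440.6 − 12) / (3440.6 − 1980) = 1980 × 3428.6 / 1460.6 ≈ 4647.9 mm ≈ 4.65 m.

4.65 m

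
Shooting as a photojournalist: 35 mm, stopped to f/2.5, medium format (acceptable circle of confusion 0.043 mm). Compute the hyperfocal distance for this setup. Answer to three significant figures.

Hyperfocal distance H = f²/(N·c) + f = 35²/(2.5 × 0.043) + 35 = 1225/0.1075 + 35 ≈ 11430.3 mm ≈ 11.4 m.

11.4 m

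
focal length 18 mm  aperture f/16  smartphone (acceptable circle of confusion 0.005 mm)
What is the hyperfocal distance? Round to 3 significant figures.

4.07 m

Hyperfocal distance H = f²/(N·c) + f = 18²/(16 × 0.005) + 18 = 324/0.08 + 18 ≈ 4068.0 mm ≈ 4.07 m.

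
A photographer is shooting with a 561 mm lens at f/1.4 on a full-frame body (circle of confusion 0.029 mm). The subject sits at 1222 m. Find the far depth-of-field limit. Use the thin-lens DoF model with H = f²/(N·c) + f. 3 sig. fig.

1450 m

Hyperfocal distance H = f²/(N·c) + f = 561²/(1.4 × 0.029) + 561 = 314721/0.0406 + 561 ≈ 7752309.8 mm ≈ 7752 m.
Far limit Df = s·(H − f)/(H − s) = 1222000 × (7752309.8 − 561) / (7752309.8 − 1222000) = 1222000 × 7751748.8 / 6530309.8 ≈ 1450565 mm ≈ 1450 m.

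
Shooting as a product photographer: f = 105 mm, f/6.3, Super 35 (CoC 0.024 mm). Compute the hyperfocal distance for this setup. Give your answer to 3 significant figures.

73.0 m

Hyperfocal distance H = f²/(N·c) + f = 105²/(6.3 × 0.024) + 105 = 11025/0.1512 + 105 ≈ 73021.7 mm ≈ 73.0 m.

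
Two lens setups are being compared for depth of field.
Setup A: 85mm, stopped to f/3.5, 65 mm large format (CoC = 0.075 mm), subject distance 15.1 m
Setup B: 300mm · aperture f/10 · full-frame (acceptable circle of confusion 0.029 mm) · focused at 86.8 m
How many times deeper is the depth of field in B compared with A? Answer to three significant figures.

2.24

Setup A: H = 85²/(3.5×0.075) + 85 ≈ 27608.8 mm; DoF = Df − Dn = 33225 − 9770 ≈ 23455 mm.
Setup B: H = 300²/(10×0.029) + 300 ≈ 310644.8 mm; DoF = Df − Dn = 120342 − 67880 ≈ 52462 mm.
Ratio = 52462 / 23455 ≈ 2.24.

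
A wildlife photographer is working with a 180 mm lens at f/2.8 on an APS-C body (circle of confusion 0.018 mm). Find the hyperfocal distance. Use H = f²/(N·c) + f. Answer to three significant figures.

Hyperfocal distance H = f²/(N·c) + f = 180²/(2.8 × 0.018) + 180 = 32400/0.0504 + 180 ≈ 643037.1 mm ≈ 643 m.

643 m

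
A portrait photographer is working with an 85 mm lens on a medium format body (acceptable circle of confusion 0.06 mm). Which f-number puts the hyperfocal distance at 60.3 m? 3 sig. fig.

Rearrange H = f²/(N·c) + f for N: N = f² / ((H − f)·c).
N = 85² / ((60300 − 85) × 0.06) = 7225 / 3613 ≈ 2.00.

f/2.00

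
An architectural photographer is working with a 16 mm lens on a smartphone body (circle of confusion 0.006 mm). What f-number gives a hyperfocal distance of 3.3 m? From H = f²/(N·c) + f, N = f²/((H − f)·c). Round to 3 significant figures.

Rearrange H = f²/(N·c) + f for N: N = f² / ((H − f)·c).
N = 16² / ((3300 − 16) × 0.006) = 256 / 19.70 ≈ 13.

f/13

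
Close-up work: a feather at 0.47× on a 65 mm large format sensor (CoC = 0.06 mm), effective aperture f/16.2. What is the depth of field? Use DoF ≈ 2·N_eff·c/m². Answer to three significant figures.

At magnification m, DoF ≈ 2·N_eff·c/m² = 2 × 16.2 × 0.06 / 0.47² = 1.944 / 0.2209 ≈ 8.8 mm.

8.80 mm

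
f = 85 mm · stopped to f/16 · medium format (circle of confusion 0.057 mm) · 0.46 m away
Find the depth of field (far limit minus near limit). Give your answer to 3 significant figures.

43.6 mm

Hyperfocal distance H = f²/(N·c) + f = 85²/(16 × 0.057) + 85 = 7225/0.912 + 85 ≈ 8007.1 mm ≈ 8.007 m.
Near limit Dn = s·(H − f)/(H + s − 2f) = 460 × (8007.1 − 85) / (8007.1 + 460 − 2 × 85) = 460 × 7922.1 / 8297.1 ≈ 439.210 mm.
Far limit Df = s·(H − f)/(H − s) = 460 × (8007.1 − 85) / (8007.1 − 460) = 460 × 7922.1 / 7547.1 ≈ 482.856 mm.
Depth of field = Df − Dn = 482.856 − 439.210 ≈ 43.646 mm.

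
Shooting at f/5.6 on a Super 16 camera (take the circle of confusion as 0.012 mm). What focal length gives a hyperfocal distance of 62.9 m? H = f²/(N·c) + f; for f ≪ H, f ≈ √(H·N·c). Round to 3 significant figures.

From H = f²/(N·c) + f, with f ≪ H: f ≈ √(H·N·c) = √(62900 × 5.6 × 0.012) = √4226.9 ≈ 65.01 mm.
The +f correction barely moves this — solving exactly, f² + N·c·f − N·c·H = 0 ⇒ f = (−N·c + √((N·c)² + 4·N·c·H))/2 = (−0.0672 + √16908)/2 ≈ 64.981 mm, so f ≈ 65.0 mm.

65.0 mm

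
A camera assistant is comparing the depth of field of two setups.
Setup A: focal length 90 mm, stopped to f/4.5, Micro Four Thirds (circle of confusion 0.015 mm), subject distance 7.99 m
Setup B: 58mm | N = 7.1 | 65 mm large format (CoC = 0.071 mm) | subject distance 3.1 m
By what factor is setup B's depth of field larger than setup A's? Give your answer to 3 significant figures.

Setup A: H = 90²/(4.5×0.015) + 90 ≈ 120090.0 mm; DoF = Df − Dn = 8553.1 − 7496.5 ≈ 1056.6 mm.
Setup B: H = 58²/(7.1×0.071) + 58 ≈ 6731.3 mm; DoF = Df − Dn = 5696.9 − 2129.3 ≈ 3567.6 mm.
Ratio = 3567.6 / 1056.6 ≈ 3.38.

3.38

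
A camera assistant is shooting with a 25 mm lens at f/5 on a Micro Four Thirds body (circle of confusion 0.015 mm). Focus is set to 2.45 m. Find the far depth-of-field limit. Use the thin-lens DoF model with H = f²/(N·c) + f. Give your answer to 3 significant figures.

3.46 m

Hyperfocal distance H = f²/(N·c) + f = 25²/(5 × 0.015) + 25 = 625/0.075 + 25 ≈ 8358.3 mm ≈ 8.358 m.
Far limit Df = s·(H − f)/(H − s) = 2450 × (8358.3 − 25) / (8358.3 − 2450) = 2450 × 8333.3 / 5908.3 ≈ 3455.6 mm ≈ 3.46 m.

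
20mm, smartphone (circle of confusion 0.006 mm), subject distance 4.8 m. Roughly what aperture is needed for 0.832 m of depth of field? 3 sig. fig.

Write h = H − f = f²/(N·c). The thin-lens limits are Dn = s·h/(h + (s−f)) and Df = s·h/(h − (s−f)), so DoF = Df − Dn = 2·s·(s−f)·h / (h² − (s−f)²).
That is a quadratic in h: DoF·h² − 2·s·(s−f)·h − DoF·(s−f)² = 0 ⇒ h = (s−f)·(s + √(s² + DoF²)) / DoF = 4780 × (4800 + √(4800² + 832²)) / 832 = 4780 × (4800 + 4871.57) / 832 ≈ 55565 mm.
Then N = f²/(c·h) = 20² / (0.006 × 55565) = 400 / 333.39 ≈ 1.20.

f/1.20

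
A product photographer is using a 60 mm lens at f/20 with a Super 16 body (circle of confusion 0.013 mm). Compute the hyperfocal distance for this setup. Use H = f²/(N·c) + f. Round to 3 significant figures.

13.9 m

Hyperfocal distance H = f²/(N·c) + f = 60²/(20 × 0.013) + 60 = 3600/0.26 + 60 ≈ 13906.2 mm ≈ 13.9 m.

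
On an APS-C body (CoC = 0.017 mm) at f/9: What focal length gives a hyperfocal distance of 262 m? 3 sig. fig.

200 mm

From H = f²/(N·c) + f, with f ≪ H: f ≈ √(H·N·c) = √(262000 × 9 × 0.017) = √40086 ≈ 200.2 mm.
The +f correction barely moves this — solving exactly, f² + N·c·f − N·c·H = 0 ⇒ f = (−N·c + √((N·c)² + 4·N·c·H))/2 = (−0.153 + √160344)/2 ≈ 200.14 mm, so f ≈ 200 mm.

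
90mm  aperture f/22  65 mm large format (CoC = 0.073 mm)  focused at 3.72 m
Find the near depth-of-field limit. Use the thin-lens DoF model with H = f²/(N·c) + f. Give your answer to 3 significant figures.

Hyperfocal distance H = f²/(N·c) + f = 90²/(22 × 0.073) + 90 = 8100/1.606 + 90 ≈ 5133.6 mm ≈ 5.134 m.
Near limit Dn = s·(H − f)/(H + s − 2f) = 3720 × (5133.6 − 90) / (5133.6 + 3720 − 2 × 90) = 3720 × 5043.6 / 8673.6 ≈ 2163.1 mm ≈ 2.16 m.

2.16 m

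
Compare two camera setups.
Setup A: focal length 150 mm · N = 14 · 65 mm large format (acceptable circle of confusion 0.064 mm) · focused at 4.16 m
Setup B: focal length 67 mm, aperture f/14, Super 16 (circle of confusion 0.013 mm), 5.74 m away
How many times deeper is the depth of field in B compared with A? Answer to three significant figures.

Setup A: H = 150²/(14×0.064) + 150 ≈ 25261.6 mm; DoF = Df − Dn = 4950.5 − 3587.2 ≈ 1363.3 mm.
Setup B: H = 67²/(14×0.013) + 67 ≈ 24731.8 mm; DoF = Df − Dn = 7454.6 − 4666.7 ≈ 2787.9 mm.
Ratio = 2787.9 / 1363.3 ≈ 2.04.

2.04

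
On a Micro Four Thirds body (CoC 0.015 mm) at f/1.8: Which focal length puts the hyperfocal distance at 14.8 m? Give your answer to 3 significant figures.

From H = f²/(N·c) + f, with f ≪ H: f ≈ √(H·N·c) = √(14800 × 1.8 × 0.015) = √399.60 ≈ 19.99 mm.
The +f correction barely moves this — solving exactly, f² + N·c·f − N·c·H = 0 ⇒ f = (−N·c + √((N·c)² + 4·N·c·H))/2 = (−0.027 + √1598.4)/2 ≈ 19.977 mm, so f ≈ 20.0 mm.

20.0 mm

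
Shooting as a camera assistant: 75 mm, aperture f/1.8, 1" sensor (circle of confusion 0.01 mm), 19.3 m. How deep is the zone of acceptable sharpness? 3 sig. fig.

2.38 m

Hyperfocal distance H = f²/(N·c) + f = 75²/(1.8 × 0.01) + 75 = 5625/0.018 + 75 ≈ 312575.0 mm ≈ 312.6 m.
Near limit Dn = s·(H − f)/(H + s − 2f) = 19300 × (312575.0 − 75) / (312575.0 + 19300 − 2 × 75) = 19300 × 312500.0 / 331725.0 ≈ 18181.5 mm.
Far limit Df = s·(H − f)/(H − s) = 19300 × (312575.0 − 75) / (312575.0 − 19300) = 19300 × 312500.0 / 293275.0 ≈ 20565.2 mm.
Depth of field = Df − Dn = 20565.2 − 18181.5 ≈ 2383.7 mm ≈ 2.38 m.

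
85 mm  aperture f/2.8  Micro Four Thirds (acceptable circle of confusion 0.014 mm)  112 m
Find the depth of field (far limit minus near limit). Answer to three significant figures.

215 m

Hyperfocal distance H = f²/(N·c) + f = 85²/(2.8 × 0.014) + 85 = 7225/0.0392 + 85 ≈ 184396.2 mm ≈ 184.4 m.
Near limit Dn = s·(H − f)/(H + s − 2f) = 112000 × (184396.2 − 85) / (184396.2 + 112000 − 2 × 85) = 112000 × 184311.2 / 296226.2 ≈ 69686 mm.
Far limit Df = s·(H − f)/(H − s) = 112000 × (184396.2 − 85) / (184396.2 − 112000) = 112000 × 184311.2 / 72396.2 ≈ 285137 mm.
Depth of field = Df − Dn = 285137 − 69686 ≈ 215451 mm ≈ 215 m.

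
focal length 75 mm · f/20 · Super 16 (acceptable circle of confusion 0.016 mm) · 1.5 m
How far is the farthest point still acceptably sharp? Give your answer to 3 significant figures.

1.63 m

Hyperfocal distance H = f²/(N·c) + f = 75²/(20 × 0.016) + 75 = 5625/0.32 + 75 ≈ 17653.1 mm ≈ 17.65 m.
Far limit Df = s·(H − f)/(H − s) = 1500 × (17653.1 − 75) / (17653.1 − 1500) = 1500 × 17578.1 / 16153.1 ≈ 1632.3 mm ≈ 1.63 m.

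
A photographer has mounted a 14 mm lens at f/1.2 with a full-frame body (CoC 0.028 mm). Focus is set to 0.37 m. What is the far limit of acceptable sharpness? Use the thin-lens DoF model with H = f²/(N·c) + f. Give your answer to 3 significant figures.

394 mm

Hyperfocal distance H = f²/(N·c) + f = 14²/(1.2 × 0.028) + 14 = 196/0.0336 + 14 ≈ 5847.3 mm ≈ 5.847 m.
Far limit Df = s·(H − f)/(H − s) = 370 × (5847.3 − 14) / (5847.3 − 370) = 370 × 5833.3 / 5477.3 ≈ 394.05 mm.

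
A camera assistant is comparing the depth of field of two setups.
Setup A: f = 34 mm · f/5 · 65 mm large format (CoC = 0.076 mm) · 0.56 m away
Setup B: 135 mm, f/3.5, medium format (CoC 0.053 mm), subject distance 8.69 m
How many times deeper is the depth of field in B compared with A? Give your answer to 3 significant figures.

7.64

Setup A: H = 34²/(5×0.076) + 34 ≈ 3076.1 mm; DoF = Df − Dn = 677.07 − 477.45 ≈ 199.62 mm.
Setup B: H = 135²/(3.5×0.053) + 135 ≈ 98383.0 mm; DoF = Df − Dn = 9518.9 − 7993.9 ≈ 1525.0 mm.
Ratio = 1525.0 / 199.62 ≈ 7.64.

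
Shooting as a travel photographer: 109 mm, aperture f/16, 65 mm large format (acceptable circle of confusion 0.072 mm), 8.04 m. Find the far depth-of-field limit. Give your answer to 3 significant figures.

Hyperfocal distance H = f²/(N·c) + f = 109²/(16 × 0.072) + 109 = 11881/1.152 + 109 ≈ 10422.4 mm ≈ 10.42 m.
Far limit Df = s·(H − f)/(H − s) = 8040 × (10422.4 − 109) / (10422.4 − 8040) = 8040 × 10313.4 / 2382.4 ≈ 34805 mm ≈ 34.8 m.

34.8 m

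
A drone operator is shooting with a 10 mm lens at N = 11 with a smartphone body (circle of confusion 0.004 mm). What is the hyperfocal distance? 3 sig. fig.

Hyperfocal distance H = f²/(N·c) + f = 10²/(11 × 0.004) + 10 = 100/0.044 + 10 ≈ 2282.7 mm ≈ 2.28 m.

2.28 m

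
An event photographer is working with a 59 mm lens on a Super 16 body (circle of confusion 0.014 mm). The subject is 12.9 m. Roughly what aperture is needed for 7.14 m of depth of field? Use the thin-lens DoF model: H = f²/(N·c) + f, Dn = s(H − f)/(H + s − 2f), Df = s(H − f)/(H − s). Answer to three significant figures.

f/5

Write h = H − f = f²/(N·c). The thin-lens limits are Dn = s·h/(h + (s−f)) and Df = s·h/(h − (s−f)), so DoF = Df − Dn = 2·s·(s−f)·h / (h² − (s−f)²).
That is a quadratic in h: DoF·h² − 2·s·(s−f)·h − DoF·(s−f)² = 0 ⇒ h = (s−f)·(s + √(s² + DoF²)) / DoF = 12841 × (12900 + √(12900² + 7140²)) / 7140 = 12841 × (12900 + 14744.1) / 7140 ≈ 49717 mm.
Then N = f²/(c·h) = 59² / (0.014 × 49717) = 3481 / 696.04 ≈ 5.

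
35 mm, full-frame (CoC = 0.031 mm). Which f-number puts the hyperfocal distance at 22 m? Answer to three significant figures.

Rearrange H = f²/(N·c) + f for N: N = f² / ((H − f)·c).
N = 35² / ((22000 − 35) × 0.031) = 1225 / 680.9 ≈ 1.80.

f/1.80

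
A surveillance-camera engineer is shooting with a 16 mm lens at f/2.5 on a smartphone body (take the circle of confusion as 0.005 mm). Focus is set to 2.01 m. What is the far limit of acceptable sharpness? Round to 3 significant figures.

Hyperfocal distance H = f²/(N·c) + f = 16²/(2.5 × 0.005) + 16 = 256/0.0125 + 16 ≈ 20496.0 mm ≈ 20.50 m.
Far limit Df = s·(H − f)/(H − s) = 2010 × (20496.0 − 16) / (20496.0 − 2010) = 2010 × 20480.0 / 18486.0 ≈ 2226.8 mm ≈ 2.23 m.

2.23 m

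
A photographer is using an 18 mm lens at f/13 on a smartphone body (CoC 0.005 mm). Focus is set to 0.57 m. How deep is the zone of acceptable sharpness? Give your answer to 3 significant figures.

Hyperfocal distance H = f²/(N·c) + f = 18²/(13 × 0.005) + 18 = 324/0.065 + 18 ≈ 5002.6 mm ≈ 5.003 m.
Near limit Dn = s·(H − f)/(H + s − 2f) = 570 × (5002.6 − 18) / (5002.6 + 570 − 2 × 18) = 570 × 4984.6 / 5536.6 ≈ 513.17 mm.
Far limit Df = s·(H − f)/(H − s) = 570 × (5002.6 − 18) / (5002.6 − 570) = 570 × 4984.6 / 4432.6 ≈ 640.98 mm.
Depth of field = Df − Dn = 640.98 − 513.17 ≈ 127.81 mm.

128 mm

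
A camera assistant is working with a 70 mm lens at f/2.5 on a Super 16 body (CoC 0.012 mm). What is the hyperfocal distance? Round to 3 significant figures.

163 m

Hyperfocal distance H = f²/(N·c) + f = 70²/(2.5 × 0.012) + 70 = 4900/0.03 + 70 ≈ 163403.3 mm ≈ 163 m.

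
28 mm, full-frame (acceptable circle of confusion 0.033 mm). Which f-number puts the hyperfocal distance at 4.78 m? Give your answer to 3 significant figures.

f/5

Rearrange H = f²/(N·c) + f for N: N = f² / ((H − f)·c).
N = 28² / ((4780 − 28) × 0.033) = 784 / 156.8 ≈ 5.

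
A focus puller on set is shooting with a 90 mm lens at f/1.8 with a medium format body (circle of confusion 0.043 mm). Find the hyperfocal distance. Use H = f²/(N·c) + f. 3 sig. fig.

105 m

Hyperfocal distance H = f²/(N·c) + f = 90²/(1.8 × 0.043) + 90 = 8100/0.0774 + 90 ≈ 104741.2 mm ≈ 105 m.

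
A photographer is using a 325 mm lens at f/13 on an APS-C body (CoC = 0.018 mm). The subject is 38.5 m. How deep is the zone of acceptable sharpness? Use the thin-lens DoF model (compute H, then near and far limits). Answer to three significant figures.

Hyperfocal distance H = f²/(N·c) + f = 325²/(13 × 0.018) + 325 = 105625/0.234 + 325 ≈ 451713.9 mm ≈ 451.7 m.
Near limit Dn = s·(H − f)/(H + s − 2f) = 38500 × (451713.9 − 325) / (451713.9 + 38500 − 2 × 325) = 38500 × 451388.9 / 489563.9 ≈ 35497.9 mm.
Far limit Df = s·(H − f)/(H − s) = 38500 × (451713.9 − 325) / (451713.9 − 38500) = 38500 × 451388.9 / 413213.9 ≈ 42056.8 mm.
Depth of field = Df − Dn = 42056.8 − 35497.9 ≈ 6558.9 mm ≈ 6.56 m.

6.56 m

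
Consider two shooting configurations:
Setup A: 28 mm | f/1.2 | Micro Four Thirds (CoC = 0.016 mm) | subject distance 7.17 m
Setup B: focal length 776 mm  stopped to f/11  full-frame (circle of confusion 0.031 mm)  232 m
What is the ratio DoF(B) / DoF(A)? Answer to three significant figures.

Setup A: H = 28²/(1.2×0.016) + 28 ≈ 40861.3 mm; DoF = Df − Dn = 8689.9 − 6102.6 ≈ 2587.3 mm.
Setup B: H = 776²/(11×0.031) + 776 ≈ 1766688.0 mm; DoF = Df − Dn = 266954 − 205140 ≈ 61814 mm.
Ratio = 61814 / 2587.3 ≈ 23.9.

23.9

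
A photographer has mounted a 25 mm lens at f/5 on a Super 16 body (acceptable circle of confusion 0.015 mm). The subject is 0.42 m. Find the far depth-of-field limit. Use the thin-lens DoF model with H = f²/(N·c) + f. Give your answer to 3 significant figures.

Hyperfocal distance H = f²/(N·c) + f = 25²/(5 × 0.015) + 25 = 625/0.075 + 25 ≈ 8358.3 mm ≈ 8.358 m.
Far limit Df = s·(H − f)/(H − s) = 420 × (8358.3 − 25) / (8358.3 − 420) = 420 × 8333.3 / 7938.3 ≈ 440.90 mm.

441 mm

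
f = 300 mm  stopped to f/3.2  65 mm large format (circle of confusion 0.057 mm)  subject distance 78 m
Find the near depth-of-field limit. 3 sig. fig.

Hyperfocal distance H = f²/(N·c) + f = 300²/(3.2 × 0.057) + 300 = 90000/0.1824 + 300 ≈ 493721.1 mm ≈ 493.7 m.
Near limit Dn = s·(H − f)/(H + s − 2f) = 78000 × (493721.1 − 300) / (493721.1 + 78000 − 2 × 300) = 78000 × 493421.1 / 571121.1 ≈ 67388 mm ≈ 67.4 m.

67.4 m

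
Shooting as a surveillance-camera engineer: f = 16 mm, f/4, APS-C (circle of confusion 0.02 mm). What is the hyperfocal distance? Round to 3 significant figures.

3.22 m

Hyperfocal distance H = f²/(N·c) + f = 16²/(4 × 0.02) + 16 = 256/0.08 + 16 ≈ 3216.0 mm ≈ 3.22 m.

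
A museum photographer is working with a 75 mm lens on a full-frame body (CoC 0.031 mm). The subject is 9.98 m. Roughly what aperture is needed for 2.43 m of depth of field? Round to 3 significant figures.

Write h = H − f = f²/(N·c). The thin-lens limits are Dn = s·h/(h + (s−f)) and Df = s·h/(h − (s−f)), so DoF = Df − Dn = 2·s·(s−f)·h / (h² − (s−f)²).
That is a quadratic in h: DoF·h² − 2·s·(s−f)·h − DoF·(s−f)² = 0 ⇒ h = (s−f)·(s + √(s² + DoF²)) / DoF = 9905 × (9980 + √(9980² + 2430²)) / 2430 = 9905 × (9980 + 10271.6) / 2430 ≈ 82548 mm.
Then N = f²/(c·h) = 75² / (0.031 × 82548) = 5625 / 2559.0 ≈ 2.20.

f/2.20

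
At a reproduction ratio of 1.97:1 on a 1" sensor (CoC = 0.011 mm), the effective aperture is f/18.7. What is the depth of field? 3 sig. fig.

At magnification m, DoF ≈ 2·N_eff·c/m² = 2 × 18.7 × 0.011 / 1.97² = 0.4114 / 3.881 ≈ 0.106 mm.

0.106 mm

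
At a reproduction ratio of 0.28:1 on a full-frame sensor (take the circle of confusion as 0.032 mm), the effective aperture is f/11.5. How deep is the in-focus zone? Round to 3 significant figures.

At magnification m, DoF ≈ 2·N_eff·c/m² = 2 × 11.5 × 0.032 / 0.28² = 0.736 / 0.0784 ≈ 9.39 mm.

9.39 mm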